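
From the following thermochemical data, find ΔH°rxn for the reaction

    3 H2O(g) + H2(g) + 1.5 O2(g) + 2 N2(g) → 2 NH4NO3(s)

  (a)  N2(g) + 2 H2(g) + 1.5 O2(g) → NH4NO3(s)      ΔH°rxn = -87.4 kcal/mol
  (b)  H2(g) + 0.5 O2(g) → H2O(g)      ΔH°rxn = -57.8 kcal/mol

ΔH°rxn = -1.4 kcal/mol

(a) × 2 (scale by 2 for the 2 NH4NO3(s)): (2)·(-87.4) = -174.8 kcal/mol
(b) reversed and × 3 (reverse to put H2O(g) on the reactant side; scale by 3 for the 3 H2O(g)): (-3)·(-57.8) = +173.4 kcal/mol
ΔH°rxn = (2)·(-87.4) + (-3)·(-57.8) = -1.4 kcal/mol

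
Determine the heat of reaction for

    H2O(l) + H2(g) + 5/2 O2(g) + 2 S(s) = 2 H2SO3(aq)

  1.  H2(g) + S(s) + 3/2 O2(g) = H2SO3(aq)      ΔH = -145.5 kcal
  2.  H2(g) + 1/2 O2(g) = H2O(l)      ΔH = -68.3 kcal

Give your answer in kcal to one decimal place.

ΔH = -222.7 kcal

eq. 1 × 2 (×2 to match 2 H2SO3(aq) in the target): (2)·(-145.5) = -291.0 kcal
eq. 2 reversed (reverse to put H2O(l) on the reactant side): +68.3 kcal
ΔH = (2)·(-145.5) + (-1)·(-68.3) = -222.7 kcal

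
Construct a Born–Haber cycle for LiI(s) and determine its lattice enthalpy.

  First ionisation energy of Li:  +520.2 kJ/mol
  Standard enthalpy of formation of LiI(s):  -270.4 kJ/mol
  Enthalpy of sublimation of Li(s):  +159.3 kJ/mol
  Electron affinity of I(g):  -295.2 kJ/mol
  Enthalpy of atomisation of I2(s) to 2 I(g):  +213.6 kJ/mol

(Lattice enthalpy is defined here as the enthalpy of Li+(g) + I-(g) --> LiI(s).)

ΔHf° = 1·ΔHsub + 1·(ΣIE) + 1/2·D(I2) + 1·EA + U
-270.4 = 1·(+159.3) + 1·(+520.2) + 1/2·(+213.6) + 1·(-295.2) + U
U = -270.4 − (+491.1) = -761.5 kJ/mol

U = -761.5 kJ/mol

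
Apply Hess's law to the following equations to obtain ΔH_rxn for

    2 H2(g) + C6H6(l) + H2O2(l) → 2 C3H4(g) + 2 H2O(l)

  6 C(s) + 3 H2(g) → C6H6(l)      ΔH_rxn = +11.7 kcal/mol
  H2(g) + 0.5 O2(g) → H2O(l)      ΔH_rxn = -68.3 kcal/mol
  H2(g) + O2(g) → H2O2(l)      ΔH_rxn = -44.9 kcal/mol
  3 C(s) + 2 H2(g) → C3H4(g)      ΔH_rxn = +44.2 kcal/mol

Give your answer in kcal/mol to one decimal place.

ΔH_rxn = -15.0 kcal/mol

equation 1 reversed: -11.7 kcal/mol
equation 2 × 2: (2)·(-68.3) = -136.6 kcal/mol
equation 3 reversed: +44.9 kcal/mol
equation 4 × 2: (2)·(+44.2) = +88.4 kcal/mol
Summing the manipulated equations, ΔH_rxn = (-1)·(+11.7) + (2)·(-68.3) + (-1)·(-44.9) + (2)·(+44.2) = -15.0 kcal/mol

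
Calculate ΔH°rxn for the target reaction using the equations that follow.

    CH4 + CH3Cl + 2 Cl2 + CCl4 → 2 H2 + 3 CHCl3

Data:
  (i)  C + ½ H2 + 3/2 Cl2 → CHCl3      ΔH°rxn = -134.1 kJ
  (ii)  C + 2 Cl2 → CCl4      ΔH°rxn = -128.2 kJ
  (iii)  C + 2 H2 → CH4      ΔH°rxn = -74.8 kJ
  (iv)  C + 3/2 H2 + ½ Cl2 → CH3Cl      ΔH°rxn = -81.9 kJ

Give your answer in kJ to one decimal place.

ΔH°rxn = -117.4 kJ

(i) × 3: (3)·(-134.1) = -402.3 kJ
(ii) reversed: +128.2 kJ
(iii) reversed: +74.8 kJ
(iv) reversed: +81.9 kJ
By Hess's law, ΔH°rxn = (-402.3) + (+128.2) + (+74.8) + (+81.9) = -117.4 kJ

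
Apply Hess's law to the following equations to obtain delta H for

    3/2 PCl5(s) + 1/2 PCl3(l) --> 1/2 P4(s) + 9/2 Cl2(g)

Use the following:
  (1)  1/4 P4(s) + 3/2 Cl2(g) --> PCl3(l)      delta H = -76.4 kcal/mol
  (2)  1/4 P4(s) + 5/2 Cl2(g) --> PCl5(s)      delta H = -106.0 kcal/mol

(1) reversed and × 1/2: (-1/2)·(-76.4) = +38.2 kcal/mol
(2) reversed and × 3/2: (-3/2)·(-106.0) = +159.0 kcal/mol
delta H = (-1/2)·(-76.4) + (-3/2)·(-106.0) = 197.2 kcal/mol

delta H = 197.2 kcal/mol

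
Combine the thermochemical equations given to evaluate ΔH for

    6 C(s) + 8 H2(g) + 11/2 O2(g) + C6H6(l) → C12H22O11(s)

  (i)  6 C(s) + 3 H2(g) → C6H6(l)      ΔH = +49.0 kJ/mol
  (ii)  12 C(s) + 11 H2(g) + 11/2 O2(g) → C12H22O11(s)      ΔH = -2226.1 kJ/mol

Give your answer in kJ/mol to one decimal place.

(i) reversed: -49.0 kJ/mol
(ii) as written: -2226.1 kJ/mol
Combining the equations, ΔH = (-49.0) + (-2226.1) = -2275.1 kJ/mol

ΔH = -2275.1 kJ/mol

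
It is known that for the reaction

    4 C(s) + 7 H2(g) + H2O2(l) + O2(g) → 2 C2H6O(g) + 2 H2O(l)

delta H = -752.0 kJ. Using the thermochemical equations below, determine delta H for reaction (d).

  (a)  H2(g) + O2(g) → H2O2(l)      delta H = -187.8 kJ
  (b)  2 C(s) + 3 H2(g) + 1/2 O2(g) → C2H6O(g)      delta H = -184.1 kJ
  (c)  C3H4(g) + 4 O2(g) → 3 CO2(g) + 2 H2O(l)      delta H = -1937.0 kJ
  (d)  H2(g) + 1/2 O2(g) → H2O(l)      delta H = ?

(a) reversed: +187.8 kJ
(b) × 2: (2)·(-184.1) = -368.2 kJ
(c): not needed.
(d) × 2: contributes 2·x
-752.0 = (+187.8) + (-368.2) + 2·x
x = (-752.0 − (-180.4)) / (2) = -285.8 kJ

delta H = -285.8 kJ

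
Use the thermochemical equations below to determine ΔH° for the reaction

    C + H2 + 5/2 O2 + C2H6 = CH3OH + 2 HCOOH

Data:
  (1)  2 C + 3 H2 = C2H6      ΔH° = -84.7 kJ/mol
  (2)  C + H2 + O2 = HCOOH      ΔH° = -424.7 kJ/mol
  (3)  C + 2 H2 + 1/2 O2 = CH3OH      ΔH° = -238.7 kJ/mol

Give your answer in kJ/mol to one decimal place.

(1) reversed (reverse to put C2H6 on the reactant side): +84.7 kJ/mol
(2) × 2 (scale by 2 for the 2 HCOOH): (2)·(-424.7) = -849.4 kJ/mol
(3) as written (CH3OH already on the product side): -238.7 kJ/mol
By Hess's law, ΔH° = (-1)·(-84.7) + (2)·(-424.7) + (1)·(-238.7) = -1003.4 kJ/mol

ΔH° = -1003.4 kJ/mol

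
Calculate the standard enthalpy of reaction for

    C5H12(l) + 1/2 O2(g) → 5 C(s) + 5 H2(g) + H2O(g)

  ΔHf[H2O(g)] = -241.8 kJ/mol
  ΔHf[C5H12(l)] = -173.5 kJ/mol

ΔH°rxn = -68.3 kJ/mol

Products: 5·(+0.0) + 5·(+0.0) + 1·(-241.8) = -241.8
Reactants: 1·(-173.5) + 1/2·(+0.0) = -173.5
ΔH°rxn = (-241.8) − (-173.5) = -68.3 kJ/mol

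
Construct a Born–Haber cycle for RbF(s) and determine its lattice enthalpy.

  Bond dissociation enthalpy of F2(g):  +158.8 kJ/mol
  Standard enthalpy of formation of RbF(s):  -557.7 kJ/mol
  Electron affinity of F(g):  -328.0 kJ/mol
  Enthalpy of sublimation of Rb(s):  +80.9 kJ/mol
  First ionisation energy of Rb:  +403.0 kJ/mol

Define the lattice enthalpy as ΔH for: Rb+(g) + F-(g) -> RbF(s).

U = -793.0 kJ/mol

ΔHf° = 1·ΔHsub + 1·(ΣIE) + 1/2·D(F2) + 1·EA + U
-557.7 = 1·(+80.9) + 1·(+403.0) + 1/2·(+158.8) + 1·(-328.0) + U
U = -557.7 − (+235.3) = -793.0 kJ/mol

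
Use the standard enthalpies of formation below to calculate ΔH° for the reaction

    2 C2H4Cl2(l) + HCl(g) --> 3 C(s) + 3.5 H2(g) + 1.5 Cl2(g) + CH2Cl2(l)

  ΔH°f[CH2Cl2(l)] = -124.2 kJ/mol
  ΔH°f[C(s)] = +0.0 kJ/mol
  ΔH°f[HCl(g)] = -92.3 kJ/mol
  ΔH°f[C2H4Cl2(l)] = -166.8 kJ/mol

ΔH° = 301.7 kJ/mol

Products: 3·(+0.0) + 7/2·(+0.0) + 3/2·(+0.0) + 1·(-124.2) = -124.2
Reactants: 2·(-166.8) + 1·(-92.3) = -425.9
ΔH° = (-124.2) − (-425.9) = 301.7 kJ/mol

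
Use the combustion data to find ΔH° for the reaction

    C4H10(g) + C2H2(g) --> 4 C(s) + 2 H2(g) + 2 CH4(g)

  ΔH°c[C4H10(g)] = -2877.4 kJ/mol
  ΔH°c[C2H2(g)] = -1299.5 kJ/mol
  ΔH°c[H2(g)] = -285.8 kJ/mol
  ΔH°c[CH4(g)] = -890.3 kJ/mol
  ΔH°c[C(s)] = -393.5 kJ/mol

ΔH° = -250.7 kJ/mol

Using ΔH = Σ nΔHc°(reactants) − Σ nΔHc°(products):
= [1·(-2877.4) + 1·(-1299.5)] − [4·(-393.5) + 2·(-285.8) + 2·(-890.3)]
= -250.7 kJ/mol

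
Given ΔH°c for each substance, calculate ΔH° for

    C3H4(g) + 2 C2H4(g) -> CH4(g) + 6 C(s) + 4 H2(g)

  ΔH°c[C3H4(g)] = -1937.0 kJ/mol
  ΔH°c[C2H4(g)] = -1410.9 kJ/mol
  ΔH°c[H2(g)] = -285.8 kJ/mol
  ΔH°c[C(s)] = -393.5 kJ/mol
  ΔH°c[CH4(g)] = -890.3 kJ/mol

ΔH° = -364.3 kJ/mol

Using ΔH = Σ nΔHc°(reactants) − Σ nΔHc°(products):
= [1·(-1937.0) + 2·(-1410.9)] − [1·(-890.3) + 6·(-393.5) + 4·(-285.8)]
= -364.3 kJ/mol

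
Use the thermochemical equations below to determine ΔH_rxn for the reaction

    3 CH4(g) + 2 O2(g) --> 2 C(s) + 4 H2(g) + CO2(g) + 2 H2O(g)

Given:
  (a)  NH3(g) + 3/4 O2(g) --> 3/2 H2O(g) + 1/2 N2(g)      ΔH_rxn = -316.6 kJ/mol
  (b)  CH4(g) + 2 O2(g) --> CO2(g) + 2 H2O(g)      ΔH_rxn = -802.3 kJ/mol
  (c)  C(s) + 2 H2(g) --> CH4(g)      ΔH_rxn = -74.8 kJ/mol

ΔH_rxn = -652.7 kJ/mol

(a): not needed.
(b) as written: -802.3 kJ/mol
(c) reversed and × 2: (-2)·(-74.8) = +149.6 kJ/mol
ΔH_rxn = (-802.3) + (+149.6) = -652.7 kJ/mol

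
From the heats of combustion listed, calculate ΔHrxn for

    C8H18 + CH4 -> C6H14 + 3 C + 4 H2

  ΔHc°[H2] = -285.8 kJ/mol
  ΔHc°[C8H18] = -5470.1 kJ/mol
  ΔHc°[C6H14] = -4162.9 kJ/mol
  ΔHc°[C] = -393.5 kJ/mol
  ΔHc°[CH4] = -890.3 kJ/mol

ΔHrxn = 126.2 kJ/mol

With combustion enthalpies, reactants minus products:
= [1·(-5470.1) + 1·(-890.3)] − [1·(-4162.9) + 3·(-393.5) + 4·(-285.8)]
= 126.2 kJ/mol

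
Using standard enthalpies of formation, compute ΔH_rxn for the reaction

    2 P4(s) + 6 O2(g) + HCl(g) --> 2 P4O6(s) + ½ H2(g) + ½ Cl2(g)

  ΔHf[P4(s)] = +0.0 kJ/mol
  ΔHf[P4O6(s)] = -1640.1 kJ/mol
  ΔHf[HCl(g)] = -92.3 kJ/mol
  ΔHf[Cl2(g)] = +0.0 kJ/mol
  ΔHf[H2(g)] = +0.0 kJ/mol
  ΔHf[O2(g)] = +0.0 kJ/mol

Products: 2·(-1640.1) + 1/2·(+0.0) + 1/2·(+0.0) = -3280.2
Reactants: 2·(+0.0) + 6·(+0.0) + 1·(-92.3) = -92.3
ΔH_rxn = (-3280.2) − (-92.3) = -3187.9 kJ/mol

ΔH_rxn = -3187.9 kJ/mol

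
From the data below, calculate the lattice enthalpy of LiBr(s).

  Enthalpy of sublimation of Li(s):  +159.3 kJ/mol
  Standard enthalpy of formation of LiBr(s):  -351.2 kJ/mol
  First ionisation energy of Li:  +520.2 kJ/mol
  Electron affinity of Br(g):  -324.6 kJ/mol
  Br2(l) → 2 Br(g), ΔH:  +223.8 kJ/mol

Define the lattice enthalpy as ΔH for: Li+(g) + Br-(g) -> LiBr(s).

U = -818.0 kJ/mol

ΔHf° = 1·ΔHsub + 1·(ΣIE) + 1/2·D(Br2) + 1·EA + U
-351.2 = 1·(+159.3) + 1·(+520.2) + 1/2·(+223.8) + 1·(-324.6) + U
U = -351.2 − (+466.8) = -818.0 kJ/mol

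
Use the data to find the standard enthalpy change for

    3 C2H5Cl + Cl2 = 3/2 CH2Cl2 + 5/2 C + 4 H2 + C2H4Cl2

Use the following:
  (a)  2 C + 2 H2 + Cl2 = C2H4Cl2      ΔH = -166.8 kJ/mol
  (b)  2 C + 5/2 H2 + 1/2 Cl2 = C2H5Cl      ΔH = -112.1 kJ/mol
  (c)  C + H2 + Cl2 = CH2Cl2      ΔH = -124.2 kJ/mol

ΔH = -16.8 kJ/mol

(a) as written (C2H4Cl2 already on the product side): -166.8 kJ/mol
(b) reversed and × 3 (reverse to put C2H5Cl on the reactant side; scale by 3 for the 3 C2H5Cl): (-3)·(-112.1) = +336.3 kJ/mol
(c) × 3/2 (scale by 3/2 for the 3/2 CH2Cl2): (3/2)·(-124.2) = -186.3 kJ/mol
Combining the equations, ΔH = (-166.8) + (+336.3) + (-186.3) = -16.8 kJ/mol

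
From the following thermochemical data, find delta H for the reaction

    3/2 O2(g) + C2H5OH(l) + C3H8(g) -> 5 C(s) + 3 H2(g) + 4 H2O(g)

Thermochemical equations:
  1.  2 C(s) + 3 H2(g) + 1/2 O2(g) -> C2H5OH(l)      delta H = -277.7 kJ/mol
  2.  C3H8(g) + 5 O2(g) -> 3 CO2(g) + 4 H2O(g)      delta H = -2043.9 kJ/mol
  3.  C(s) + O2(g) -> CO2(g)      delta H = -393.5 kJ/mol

eq. 1 reversed (C2H5OH(l) must end up as a reactant): +277.7 kJ/mol
eq. 2 as written (C3H8(g) already on the reactant side): -2043.9 kJ/mol
eq. 3 reversed and × 3: (-3)·(-393.5) = +1180.5 kJ/mol
Summing the manipulated equations, delta H = (+277.7) + (-2043.9) + (+1180.5) = -585.7 kJ/mol

delta H = -585.7 kJ/mol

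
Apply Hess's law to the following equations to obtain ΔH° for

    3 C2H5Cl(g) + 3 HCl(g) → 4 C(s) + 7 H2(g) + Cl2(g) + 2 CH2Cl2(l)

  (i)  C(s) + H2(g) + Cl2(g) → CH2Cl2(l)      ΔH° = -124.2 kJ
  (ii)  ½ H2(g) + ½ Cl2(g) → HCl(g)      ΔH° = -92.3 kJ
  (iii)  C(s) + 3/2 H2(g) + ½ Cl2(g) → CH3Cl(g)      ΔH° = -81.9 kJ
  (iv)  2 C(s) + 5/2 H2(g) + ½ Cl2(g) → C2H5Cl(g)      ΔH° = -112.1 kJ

(i) × 2: (2)·(-124.2) = -248.4 kJ
(ii) reversed and × 3: (-3)·(-92.3) = +276.9 kJ
(iii): not needed.
(iv) reversed and × 3: (-3)·(-112.1) = +336.3 kJ
By Hess's law, ΔH° = (2)·(-124.2) + (-3)·(-92.3) + (-3)·(-112.1) = 364.8 kJ

ΔH° = 364.8 kJ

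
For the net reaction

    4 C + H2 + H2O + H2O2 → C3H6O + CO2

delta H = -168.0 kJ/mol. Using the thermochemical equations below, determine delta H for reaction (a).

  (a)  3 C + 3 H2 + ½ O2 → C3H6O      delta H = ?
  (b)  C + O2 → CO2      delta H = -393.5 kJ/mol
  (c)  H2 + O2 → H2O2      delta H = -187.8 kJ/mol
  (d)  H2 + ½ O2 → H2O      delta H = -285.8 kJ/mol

delta H = -248.1 kJ/mol

(a) as written: contributes x
(b) as written: -393.5 kJ/mol
(c) reversed: +187.8 kJ/mol
(d) reversed: +285.8 kJ/mol
-168.0 = (-393.5) + (+187.8) + (+285.8) + x
x = (-168.0 − (+80.1)) / (1) = -248.1 kJ/mol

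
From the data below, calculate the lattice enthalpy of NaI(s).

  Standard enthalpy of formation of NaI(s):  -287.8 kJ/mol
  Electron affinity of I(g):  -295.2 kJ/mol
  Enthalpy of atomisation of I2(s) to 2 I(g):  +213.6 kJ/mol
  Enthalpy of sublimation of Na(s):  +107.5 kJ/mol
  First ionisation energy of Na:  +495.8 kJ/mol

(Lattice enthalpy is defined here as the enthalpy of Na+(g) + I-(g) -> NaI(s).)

ΔHf° = 1·ΔHsub + 1·(ΣIE) + 1/2·D(I2) + 1·EA + U
-287.8 = 1·(+107.5) + 1·(+495.8) + 1/2·(+213.6) + 1·(-295.2) + U
U = -287.8 − (+414.9) = -702.7 kJ/mol

U = -702.7 kJ/mol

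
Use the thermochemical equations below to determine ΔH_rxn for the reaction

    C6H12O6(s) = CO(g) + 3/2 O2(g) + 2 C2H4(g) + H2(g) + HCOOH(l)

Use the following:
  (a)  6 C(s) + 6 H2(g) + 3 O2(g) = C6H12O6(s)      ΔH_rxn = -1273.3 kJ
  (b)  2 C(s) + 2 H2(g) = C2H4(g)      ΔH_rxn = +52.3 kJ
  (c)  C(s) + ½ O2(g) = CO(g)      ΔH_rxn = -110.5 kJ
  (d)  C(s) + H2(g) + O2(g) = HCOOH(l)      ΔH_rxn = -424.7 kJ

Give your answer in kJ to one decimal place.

ΔH_rxn = 842.7 kJ

(a) reversed: +1273.3 kJ
(b) × 2: (2)·(+52.3) = +104.6 kJ
(c) as written: -110.5 kJ
(d) as written: -424.7 kJ
Summing the manipulated equations, ΔH_rxn = (+1273.3) + (+104.6) + (-110.5) + (-424.7) = 842.7 kJ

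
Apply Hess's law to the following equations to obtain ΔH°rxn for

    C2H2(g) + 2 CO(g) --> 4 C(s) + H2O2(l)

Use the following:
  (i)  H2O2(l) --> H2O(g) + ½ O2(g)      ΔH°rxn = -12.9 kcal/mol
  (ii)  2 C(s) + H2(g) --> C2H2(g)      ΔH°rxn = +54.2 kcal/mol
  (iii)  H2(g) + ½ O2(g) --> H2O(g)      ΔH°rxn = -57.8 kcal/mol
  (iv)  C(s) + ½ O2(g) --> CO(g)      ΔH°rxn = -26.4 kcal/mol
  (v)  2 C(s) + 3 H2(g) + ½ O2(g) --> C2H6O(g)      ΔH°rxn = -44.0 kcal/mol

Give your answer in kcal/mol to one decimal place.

(i) reversed (H2O2(l) must end up as a product): +12.9 kcal/mol
(ii) reversed (C2H2(g) must end up as a reactant): -54.2 kcal/mol
(iii) as written: -57.8 kcal/mol
(iv) reversed and × 2 (reverse to put CO(g) on the reactant side; ×2 to match 2 CO(g) in the target): (-2)·(-26.4) = +52.8 kcal/mol
(v): not needed (C2H6O(g) appears nowhere else).
Since enthalpy is a state function, ΔH°rxn = (+12.9) + (-54.2) + (-57.8) + (+52.8) = -46.3 kcal/mol

ΔH°rxn = -46.3 kcal/mol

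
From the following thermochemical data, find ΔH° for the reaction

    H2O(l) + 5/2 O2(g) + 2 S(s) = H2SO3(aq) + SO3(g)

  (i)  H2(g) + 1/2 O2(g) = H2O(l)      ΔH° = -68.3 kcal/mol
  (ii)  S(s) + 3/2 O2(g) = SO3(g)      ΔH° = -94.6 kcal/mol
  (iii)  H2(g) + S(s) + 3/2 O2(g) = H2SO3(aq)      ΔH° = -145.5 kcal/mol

(i) reversed: +68.3 kcal/mol
(ii) as written: -94.6 kcal/mol
(iii) as written: -145.5 kcal/mol
ΔH° = (+68.3) + (-94.6) + (-145.5) = -171.8 kcal/mol

ΔH° = -171.8 kcal/mol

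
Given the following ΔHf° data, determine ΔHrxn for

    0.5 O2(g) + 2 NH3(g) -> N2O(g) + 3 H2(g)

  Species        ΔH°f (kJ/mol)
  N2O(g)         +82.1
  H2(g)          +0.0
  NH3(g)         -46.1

ΔHrxn = 174.3 kJ/mol

Products: 1·(+82.1) + 3·(+0.0) = +82.1
Reactants: 1/2·(+0.0) + 2·(-46.1) = -92.2
ΔHrxn = (+82.1) − (-92.2) = 174.3 kJ/mol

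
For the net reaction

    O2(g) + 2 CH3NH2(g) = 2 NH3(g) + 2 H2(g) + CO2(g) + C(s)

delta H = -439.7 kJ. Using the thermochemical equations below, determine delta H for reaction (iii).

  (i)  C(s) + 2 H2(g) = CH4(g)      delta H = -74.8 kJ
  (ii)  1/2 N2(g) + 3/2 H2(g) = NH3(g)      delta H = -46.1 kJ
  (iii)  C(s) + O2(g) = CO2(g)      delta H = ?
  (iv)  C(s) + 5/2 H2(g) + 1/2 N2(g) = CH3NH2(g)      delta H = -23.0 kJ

delta H = -393.5 kJ

(i): not needed.
(ii) × 2: (2)·(-46.1) = -92.2 kJ
(iii) as written: contributes x
(iv) reversed and × 2: (-2)·(-23.0) = +46.0 kJ
-439.7 = (-92.2) + (+46.0) + x
x = (-439.7 − (-46.2)) / (1) = -393.5 kJ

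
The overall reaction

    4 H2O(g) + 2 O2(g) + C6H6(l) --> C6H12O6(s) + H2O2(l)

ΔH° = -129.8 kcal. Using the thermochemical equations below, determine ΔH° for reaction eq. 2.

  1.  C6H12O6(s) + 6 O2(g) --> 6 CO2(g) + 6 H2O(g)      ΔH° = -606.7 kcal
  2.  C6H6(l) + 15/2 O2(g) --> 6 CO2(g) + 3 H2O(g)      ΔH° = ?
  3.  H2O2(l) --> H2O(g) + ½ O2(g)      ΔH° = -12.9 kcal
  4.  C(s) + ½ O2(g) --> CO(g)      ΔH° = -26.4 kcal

eq. 1 reversed (C6H12O6(s) must end up as a product): +606.7 kcal
eq. 2 as written (C6H6(l) already on the reactant side): contributes x
eq. 3 reversed (H2O2(l) must end up as a product): +12.9 kcal
eq. 4: not needed (C(s) appears nowhere else).
-129.8 = (+606.7) + (+12.9) + x
x = (-129.8 − (+619.6)) / (1) = -749.4 kcal

ΔH° = -749.4 kcal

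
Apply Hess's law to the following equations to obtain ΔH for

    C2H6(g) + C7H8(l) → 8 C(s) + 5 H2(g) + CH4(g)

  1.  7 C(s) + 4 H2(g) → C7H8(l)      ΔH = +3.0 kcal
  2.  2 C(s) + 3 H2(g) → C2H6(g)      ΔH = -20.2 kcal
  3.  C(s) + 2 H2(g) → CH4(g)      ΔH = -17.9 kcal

eq. 1 reversed (C7H8(l) must end up as a reactant): -3.0 kcal
eq. 2 reversed (C2H6(g) must end up as a reactant): +20.2 kcal
eq. 3 as written (CH4(g) already on the product side): -17.9 kcal
Combining the equations, ΔH = (-3.0) + (+20.2) + (-17.9) = -0.7 kcal

ΔH = -0.7 kcal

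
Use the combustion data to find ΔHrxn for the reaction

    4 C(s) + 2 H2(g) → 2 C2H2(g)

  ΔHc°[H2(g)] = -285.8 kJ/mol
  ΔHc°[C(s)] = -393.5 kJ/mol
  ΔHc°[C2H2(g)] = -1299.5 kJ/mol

ΔHrxn = 453.4 kJ/mol

With combustion enthalpies, reactants minus products:
= [4·(-393.5) + 2·(-285.8)] − [2·(-1299.5)]
= 453.4 kJ/mol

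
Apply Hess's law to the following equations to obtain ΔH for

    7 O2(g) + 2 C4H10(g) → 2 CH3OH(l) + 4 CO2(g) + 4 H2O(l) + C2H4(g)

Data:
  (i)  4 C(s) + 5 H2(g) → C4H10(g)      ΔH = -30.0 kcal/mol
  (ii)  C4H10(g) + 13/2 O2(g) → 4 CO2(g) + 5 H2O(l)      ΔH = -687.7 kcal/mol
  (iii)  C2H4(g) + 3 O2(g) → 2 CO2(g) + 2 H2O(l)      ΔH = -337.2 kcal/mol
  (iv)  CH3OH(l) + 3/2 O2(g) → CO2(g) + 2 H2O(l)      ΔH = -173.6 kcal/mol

ΔH = -691.0 kcal/mol

(i): not needed (H2(g) appears nowhere else).
(ii) × 2: (2)·(-687.7) = -1375.4 kcal/mol
(iii) reversed (C2H4(g) must end up as a product): +337.2 kcal/mol
(iv) reversed and × 2 (reverse to put CH3OH(l) on the product side; scale by 2 for the 2 CH3OH(l)): (-2)·(-173.6) = +347.2 kcal/mol
By Hess's law, ΔH = (-1375.4) + (+337.2) + (+347.2) = -691.0 kcal/mol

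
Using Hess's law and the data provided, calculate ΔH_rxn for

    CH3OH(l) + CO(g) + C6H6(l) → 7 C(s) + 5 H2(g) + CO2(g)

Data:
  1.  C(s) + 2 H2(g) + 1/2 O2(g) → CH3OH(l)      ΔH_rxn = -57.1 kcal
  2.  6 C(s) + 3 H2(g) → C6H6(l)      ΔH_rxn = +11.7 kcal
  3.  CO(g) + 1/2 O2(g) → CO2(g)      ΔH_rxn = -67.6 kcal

ΔH_rxn = -22.2 kcal

eq. 1 reversed: +57.1 kcal
eq. 2 reversed: -11.7 kcal
eq. 3 as written: -67.6 kcal
Combining the equations, ΔH_rxn = (+57.1) + (-11.7) + (-67.6) = -22.2 kcal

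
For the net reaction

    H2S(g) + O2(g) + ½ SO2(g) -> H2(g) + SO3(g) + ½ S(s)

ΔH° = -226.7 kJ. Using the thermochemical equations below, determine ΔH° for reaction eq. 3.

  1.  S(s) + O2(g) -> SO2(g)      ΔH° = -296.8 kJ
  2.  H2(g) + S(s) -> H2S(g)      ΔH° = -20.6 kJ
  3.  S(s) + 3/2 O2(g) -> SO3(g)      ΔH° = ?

eq. 1 reversed and × 1/2: (-1/2)·(-296.8) = +148.4 kJ
eq. 2 reversed: +20.6 kJ
eq. 3 as written: contributes x
-226.7 = (+148.4) + (+20.6) + x
x = (-226.7 − (+169.0)) / (1) = -395.7 kJ

ΔH° = -395.7 kJ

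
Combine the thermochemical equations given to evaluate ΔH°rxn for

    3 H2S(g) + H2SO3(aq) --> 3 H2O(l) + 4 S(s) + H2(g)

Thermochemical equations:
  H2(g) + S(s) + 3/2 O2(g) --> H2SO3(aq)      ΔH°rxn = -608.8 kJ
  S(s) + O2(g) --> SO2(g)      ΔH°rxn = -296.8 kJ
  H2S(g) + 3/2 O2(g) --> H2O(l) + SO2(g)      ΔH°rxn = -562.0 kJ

equation 1 reversed: +608.8 kJ
equation 2 reversed and × 3: (-3)·(-296.8) = +890.4 kJ
equation 3 × 3: (3)·(-562.0) = -1686.0 kJ
Combining the equations, ΔH°rxn = (-1)·(-608.8) + (-3)·(-296.8) + (3)·(-562.0) = -186.8 kJ

ΔH°rxn = -186.8 kJ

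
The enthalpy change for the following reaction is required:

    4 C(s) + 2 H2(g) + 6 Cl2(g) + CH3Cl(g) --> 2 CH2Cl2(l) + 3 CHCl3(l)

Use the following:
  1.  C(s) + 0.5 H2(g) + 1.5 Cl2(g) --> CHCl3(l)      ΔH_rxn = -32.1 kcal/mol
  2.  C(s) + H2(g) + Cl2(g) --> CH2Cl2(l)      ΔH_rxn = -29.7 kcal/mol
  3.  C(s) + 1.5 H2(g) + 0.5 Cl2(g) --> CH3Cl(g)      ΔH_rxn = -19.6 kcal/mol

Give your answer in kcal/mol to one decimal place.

eq. 1 × 3: (3)·(-32.1) = -96.3 kcal/mol
eq. 2 × 2: (2)·(-29.7) = -59.4 kcal/mol
eq. 3 reversed: +19.6 kcal/mol
By Hess's law, ΔH_rxn = (-96.3) + (-59.4) + (+19.6) = -136.1 kcal/mol

ΔH_rxn = -136.1 kcal/mol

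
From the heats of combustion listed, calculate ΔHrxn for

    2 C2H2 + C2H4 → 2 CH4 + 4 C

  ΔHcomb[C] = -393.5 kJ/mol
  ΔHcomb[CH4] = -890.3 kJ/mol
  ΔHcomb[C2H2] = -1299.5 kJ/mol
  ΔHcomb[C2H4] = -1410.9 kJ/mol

ΔHrxn = -655.3 kJ/mol

Using ΔH = Σ nΔHc°(reactants) − Σ nΔHc°(products):
= [2·(-1299.5) + 1·(-1410.9)] − [2·(-890.3) + 4·(-393.5)]
= -655.3 kJ/mol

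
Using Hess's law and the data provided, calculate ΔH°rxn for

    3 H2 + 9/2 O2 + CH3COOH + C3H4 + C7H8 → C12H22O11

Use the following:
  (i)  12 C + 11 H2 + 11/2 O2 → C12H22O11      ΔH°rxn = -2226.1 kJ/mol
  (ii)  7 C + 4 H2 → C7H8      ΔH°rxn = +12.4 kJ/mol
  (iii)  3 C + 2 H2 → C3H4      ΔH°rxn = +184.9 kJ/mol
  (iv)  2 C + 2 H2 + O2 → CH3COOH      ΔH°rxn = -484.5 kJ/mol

ΔH°rxn = -1938.9 kJ/mol

(i) as written (C12H22O11 already on the product side): -2226.1 kJ/mol
(ii) reversed (reverse to put C7H8 on the reactant side): -12.4 kJ/mol
(iii) reversed (reverse to put C3H4 on the reactant side): -184.9 kJ/mol
(iv) reversed (reverse to put CH3COOH on the reactant side): +484.5 kJ/mol
By Hess's law, ΔH°rxn = (1)·(-2226.1) + (-1)·(+12.4) + (-1)·(+184.9) + (-1)·(-484.5) = -1938.9 kJ/mol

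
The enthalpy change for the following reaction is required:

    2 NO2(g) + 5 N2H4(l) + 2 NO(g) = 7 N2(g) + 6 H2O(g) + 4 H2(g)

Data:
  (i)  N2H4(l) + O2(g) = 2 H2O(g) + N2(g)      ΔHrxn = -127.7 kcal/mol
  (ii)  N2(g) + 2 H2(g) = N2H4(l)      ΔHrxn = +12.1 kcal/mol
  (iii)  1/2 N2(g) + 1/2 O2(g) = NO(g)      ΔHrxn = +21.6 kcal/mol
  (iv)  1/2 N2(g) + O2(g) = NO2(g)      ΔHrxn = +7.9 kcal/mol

(i) × 3: (3)·(-127.7) = -383.1 kcal/mol
(ii) reversed and × 2: (-2)·(+12.1) = -24.2 kcal/mol
(iii) reversed and × 2: (-2)·(+21.6) = -43.2 kcal/mol
(iv) reversed and × 2: (-2)·(+7.9) = -15.8 kcal/mol
ΔHrxn = (-383.1) + (-24.2) + (-43.2) + (-15.8) = -466.3 kcal/mol

ΔHrxn = -466.3 kcal/mol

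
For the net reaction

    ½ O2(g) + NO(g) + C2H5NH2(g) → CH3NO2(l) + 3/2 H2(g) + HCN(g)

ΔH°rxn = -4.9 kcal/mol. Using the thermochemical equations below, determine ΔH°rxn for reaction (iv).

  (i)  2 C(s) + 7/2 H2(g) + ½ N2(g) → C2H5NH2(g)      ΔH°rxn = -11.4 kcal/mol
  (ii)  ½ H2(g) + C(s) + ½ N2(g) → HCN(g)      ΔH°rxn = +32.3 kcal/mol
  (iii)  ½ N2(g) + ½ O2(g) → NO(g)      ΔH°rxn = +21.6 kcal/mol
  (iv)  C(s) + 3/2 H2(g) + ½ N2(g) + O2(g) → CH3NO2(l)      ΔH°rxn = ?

ΔH°rxn = -27.0 kcal/mol

(i) reversed (reverse to put C2H5NH2(g) on the reactant side): +11.4 kcal/mol
(ii) as written (HCN(g) already on the product side): +32.3 kcal/mol
(iii) reversed (NO(g) must end up as a reactant): -21.6 kcal/mol
(iv) as written (CH3NO2(l) already on the product side): contributes x
-4.9 = (+11.4) + (+32.3) + (-21.6) + x
x = (-4.9 − (+22.1)) / (1) = -27.0 kcal/mol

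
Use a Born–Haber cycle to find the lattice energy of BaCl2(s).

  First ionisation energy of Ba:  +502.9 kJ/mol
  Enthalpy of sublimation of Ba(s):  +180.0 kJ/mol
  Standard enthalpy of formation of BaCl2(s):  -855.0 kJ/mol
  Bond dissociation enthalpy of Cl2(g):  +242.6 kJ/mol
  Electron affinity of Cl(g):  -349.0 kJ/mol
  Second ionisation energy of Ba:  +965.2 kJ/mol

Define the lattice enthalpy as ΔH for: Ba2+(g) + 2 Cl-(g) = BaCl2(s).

U = -2047.7 kJ/mol

ΔHf° = 1·ΔHsub + 1·(ΣIE) + 1·D(Cl2) + 2·EA + U
-855.0 = 1·(+180.0) + 1·(+1468.1) + 1·(+242.6) + 2·(-349.0) + U
U = -855.0 − (+1192.7) = -2047.7 kJ/mol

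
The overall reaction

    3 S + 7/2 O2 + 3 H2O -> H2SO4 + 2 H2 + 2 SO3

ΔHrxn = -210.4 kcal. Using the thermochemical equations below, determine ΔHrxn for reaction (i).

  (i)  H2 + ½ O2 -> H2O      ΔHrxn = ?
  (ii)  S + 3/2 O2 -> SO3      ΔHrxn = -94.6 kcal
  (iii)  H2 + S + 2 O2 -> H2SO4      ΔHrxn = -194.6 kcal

(i) reversed and × 3 (reverse to put H2O on the reactant side; ×3 to match 3 H2O in the target): contributes −3·x
(ii) × 2 (scale by 2 for the 2 SO3): (2)·(-94.6) = -189.2 kcal
(iii) as written (H2SO4 already on the product side): -194.6 kcal
-210.4 = (-189.2) + (-194.6) − 3·x
x = (-210.4 − (-383.8)) / (-3) = -57.8 kcal

ΔHrxn = -57.8 kcal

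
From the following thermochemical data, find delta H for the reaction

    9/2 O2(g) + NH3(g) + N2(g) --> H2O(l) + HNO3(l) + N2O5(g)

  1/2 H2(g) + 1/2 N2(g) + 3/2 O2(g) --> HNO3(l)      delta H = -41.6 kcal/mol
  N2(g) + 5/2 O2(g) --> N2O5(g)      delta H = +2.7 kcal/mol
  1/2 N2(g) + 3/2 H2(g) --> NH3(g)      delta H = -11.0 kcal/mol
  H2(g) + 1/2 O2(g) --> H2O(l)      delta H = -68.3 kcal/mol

equation 1 as written (HNO3(l) already on the product side): -41.6 kcal/mol
equation 2 as written (N2O5(g) already on the product side): +2.7 kcal/mol
equation 3 reversed (NH3(g) must end up as a reactant): +11.0 kcal/mol
equation 4 as written (H2O(l) already on the product side): -68.3 kcal/mol
delta H = (1)·(-41.6) + (1)·(+2.7) + (-1)·(-11.0) + (1)·(-68.3) = -96.2 kcal/mol

delta H = -96.2 kcal/mol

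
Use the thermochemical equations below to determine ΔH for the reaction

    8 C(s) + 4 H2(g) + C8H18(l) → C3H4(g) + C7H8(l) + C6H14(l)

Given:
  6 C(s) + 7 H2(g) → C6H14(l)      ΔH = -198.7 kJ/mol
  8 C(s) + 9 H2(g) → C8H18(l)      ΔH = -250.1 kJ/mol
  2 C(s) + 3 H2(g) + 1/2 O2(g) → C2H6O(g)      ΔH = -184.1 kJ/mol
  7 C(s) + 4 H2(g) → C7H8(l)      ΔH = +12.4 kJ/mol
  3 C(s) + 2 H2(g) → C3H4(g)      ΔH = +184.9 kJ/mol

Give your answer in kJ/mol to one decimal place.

ΔH = 248.7 kJ/mol

equation 1 as written: -198.7 kJ/mol
equation 2 reversed: +250.1 kJ/mol
equation 3: not needed.
equation 4 as written: +12.4 kJ/mol
equation 5 as written: +184.9 kJ/mol
ΔH = (1)·(-198.7) + (-1)·(-250.1) + (1)·(+12.4) + (1)·(+184.9) = 248.7 kJ/mol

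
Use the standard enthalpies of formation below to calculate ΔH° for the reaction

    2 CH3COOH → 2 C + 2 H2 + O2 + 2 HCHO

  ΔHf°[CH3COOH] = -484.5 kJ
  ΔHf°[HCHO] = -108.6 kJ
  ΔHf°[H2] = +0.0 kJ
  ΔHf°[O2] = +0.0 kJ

ΔH° = 751.8 kJ

ΔH°rxn = Σ nΔHf°(products) − Σ nΔHf°(reactants).
Products: 2·(+0.0) + 2·(+0.0) + 1·(+0.0) + 2·(-108.6) = -217.2
Reactants: 2·(-484.5) = -969.0
ΔH° = (-217.2) − (-969.0) = 751.8 kJ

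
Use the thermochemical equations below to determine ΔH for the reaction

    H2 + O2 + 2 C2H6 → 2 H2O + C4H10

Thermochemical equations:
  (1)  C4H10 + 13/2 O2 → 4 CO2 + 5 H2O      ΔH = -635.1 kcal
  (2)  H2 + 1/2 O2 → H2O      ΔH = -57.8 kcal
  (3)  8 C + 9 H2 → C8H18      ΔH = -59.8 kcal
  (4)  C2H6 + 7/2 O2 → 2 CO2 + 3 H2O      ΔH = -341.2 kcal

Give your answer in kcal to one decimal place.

ΔH = -105.1 kcal

(1) reversed: +635.1 kcal
(2) as written: -57.8 kcal
(3): not needed.
(4) × 2: (2)·(-341.2) = -682.4 kcal
Since enthalpy is a state function, ΔH = (+635.1) + (-57.8) + (-682.4) = -105.1 kcal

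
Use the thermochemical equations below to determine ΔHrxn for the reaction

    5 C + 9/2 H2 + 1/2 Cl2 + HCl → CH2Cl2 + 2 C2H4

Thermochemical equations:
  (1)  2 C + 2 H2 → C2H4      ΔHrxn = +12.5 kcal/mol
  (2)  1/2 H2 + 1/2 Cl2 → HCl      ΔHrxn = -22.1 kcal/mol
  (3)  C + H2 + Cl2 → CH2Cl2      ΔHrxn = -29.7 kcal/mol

(1) × 2 (scale by 2 for the 2 C2H4): (2)·(+12.5) = +25.0 kcal/mol
(2) reversed (HCl must end up as a reactant): +22.1 kcal/mol
(3) as written (CH2Cl2 already on the product side): -29.7 kcal/mol
By Hess's law, ΔHrxn = (+25.0) + (+22.1) + (-29.7) = 17.4 kcal/mol

ΔHrxn = 17.4 kcal/mol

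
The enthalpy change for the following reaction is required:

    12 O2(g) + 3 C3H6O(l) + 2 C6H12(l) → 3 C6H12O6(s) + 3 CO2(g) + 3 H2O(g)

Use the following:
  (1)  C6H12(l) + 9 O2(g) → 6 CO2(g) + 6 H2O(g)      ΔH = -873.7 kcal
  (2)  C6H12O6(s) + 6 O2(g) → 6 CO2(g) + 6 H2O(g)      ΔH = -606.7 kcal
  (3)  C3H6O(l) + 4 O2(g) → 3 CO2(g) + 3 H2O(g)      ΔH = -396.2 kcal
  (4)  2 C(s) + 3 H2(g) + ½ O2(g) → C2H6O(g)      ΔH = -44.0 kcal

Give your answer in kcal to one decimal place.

(1) × 2: (2)·(-873.7) = -1747.4 kcal
(2) reversed and × 3: (-3)·(-606.7) = +1820.1 kcal
(3) × 3: (3)·(-396.2) = -1188.6 kcal
(4): not needed.
ΔH = (2)·(-873.7) + (-3)·(-606.7) + (3)·(-396.2) = -1115.9 kcal

ΔH = -1115.9 kcal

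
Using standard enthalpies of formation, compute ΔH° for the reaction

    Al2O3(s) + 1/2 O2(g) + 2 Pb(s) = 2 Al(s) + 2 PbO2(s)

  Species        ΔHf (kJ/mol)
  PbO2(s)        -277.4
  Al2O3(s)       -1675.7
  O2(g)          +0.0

ΔH° = 1120.9 kJ/mol

Products: 2·(+0.0) + 2·(-277.4) = -554.8
Reactants: 1·(-1675.7) + 1/2·(+0.0) + 2·(+0.0) = -1675.7
ΔH° = (-554.8) − (-1675.7) = 1120.9 kJ/mol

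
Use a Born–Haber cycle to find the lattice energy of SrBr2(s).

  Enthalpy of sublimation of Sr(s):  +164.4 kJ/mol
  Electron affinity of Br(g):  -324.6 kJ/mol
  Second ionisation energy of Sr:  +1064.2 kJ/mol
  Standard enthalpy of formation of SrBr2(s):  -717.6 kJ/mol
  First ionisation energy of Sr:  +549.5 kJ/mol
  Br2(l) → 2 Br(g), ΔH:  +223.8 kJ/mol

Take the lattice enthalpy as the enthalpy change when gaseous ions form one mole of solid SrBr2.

ΔHf° = 1·ΔHsub + 1·(ΣIE) + 1·D(Br2) + 2·EA + U
-717.6 = 1·(+164.4) + 1·(+1613.7) + 1·(+223.8) + 2·(-324.6) + U
U = -717.6 − (+1352.7) = -2070.3 kJ/mol

U = -2070.3 kJ/mol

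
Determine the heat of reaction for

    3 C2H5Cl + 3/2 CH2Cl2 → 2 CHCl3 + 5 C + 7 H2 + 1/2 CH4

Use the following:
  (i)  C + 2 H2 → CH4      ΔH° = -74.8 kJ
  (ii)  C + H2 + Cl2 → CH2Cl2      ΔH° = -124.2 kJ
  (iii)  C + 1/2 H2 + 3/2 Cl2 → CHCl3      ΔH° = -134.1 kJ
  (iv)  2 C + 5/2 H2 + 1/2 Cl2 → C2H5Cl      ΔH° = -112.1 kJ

(i) × 1/2 (scale by 1/2 for the 1/2 CH4): (1/2)·(-74.8) = -37.4 kJ
(ii) reversed and × 3/2 (reverse to put CH2Cl2 on the reactant side; ×3/2 to match 3/2 CH2Cl2 in the target): (-3/2)·(-124.2) = +186.3 kJ
(iii) × 2 (×2 to match 2 CHCl3 in the target): (2)·(-134.1) = -268.2 kJ
(iv) reversed and × 3 (reverse to put C2H5Cl on the reactant side; scale by 3 for the 3 C2H5Cl): (-3)·(-112.1) = +336.3 kJ
ΔH° = (1/2)·(-74.8) + (-3/2)·(-124.2) + (2)·(-134.1) + (-3)·(-112.1) = 217.0 kJ

ΔH° = 217.0 kJ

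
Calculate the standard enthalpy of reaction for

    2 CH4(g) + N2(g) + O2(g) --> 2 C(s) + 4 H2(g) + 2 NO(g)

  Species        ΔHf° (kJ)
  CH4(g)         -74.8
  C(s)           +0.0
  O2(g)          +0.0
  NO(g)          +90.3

Products: 2·(+0.0) + 4·(+0.0) + 2·(+90.3) = +180.6
Reactants: 2·(-74.8) + 1·(+0.0) + 1·(+0.0) = -149.6
ΔH°rxn = (+180.6) − (-149.6) = 330.2 kJ

ΔH°rxn = 330.2 kJ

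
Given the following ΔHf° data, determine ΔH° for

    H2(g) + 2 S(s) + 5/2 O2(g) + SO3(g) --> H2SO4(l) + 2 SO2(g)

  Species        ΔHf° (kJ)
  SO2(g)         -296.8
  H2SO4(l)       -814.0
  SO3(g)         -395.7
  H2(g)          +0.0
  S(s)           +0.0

ΔH° = -1011.9 kJ

ΔH°rxn = Σ nΔHf°(products) − Σ nΔHf°(reactants).
Products: 1·(-814.0) + 2·(-296.8) = -1407.6
Reactants: 1·(+0.0) + 2·(+0.0) + 5/2·(+0.0) + 1·(-395.7) = -395.7
ΔH° = (-1407.6) − (-395.7) = -1011.9 kJ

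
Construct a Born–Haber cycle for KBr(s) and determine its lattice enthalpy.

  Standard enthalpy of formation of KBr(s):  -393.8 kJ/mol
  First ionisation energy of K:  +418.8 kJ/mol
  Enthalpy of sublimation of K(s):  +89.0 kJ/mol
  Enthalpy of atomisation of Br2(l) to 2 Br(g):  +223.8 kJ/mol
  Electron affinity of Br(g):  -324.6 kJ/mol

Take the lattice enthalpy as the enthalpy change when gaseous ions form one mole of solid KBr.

ΔHf° = 1·ΔHsub + 1·(ΣIE) + 1/2·D(Br2) + 1·EA + U
-393.8 = 1·(+89.0) + 1·(+418.8) + 1/2·(+223.8) + 1·(-324.6) + U
U = -393.8 − (+295.1) = -688.9 kJ/mol

U = -688.9 kJ/mol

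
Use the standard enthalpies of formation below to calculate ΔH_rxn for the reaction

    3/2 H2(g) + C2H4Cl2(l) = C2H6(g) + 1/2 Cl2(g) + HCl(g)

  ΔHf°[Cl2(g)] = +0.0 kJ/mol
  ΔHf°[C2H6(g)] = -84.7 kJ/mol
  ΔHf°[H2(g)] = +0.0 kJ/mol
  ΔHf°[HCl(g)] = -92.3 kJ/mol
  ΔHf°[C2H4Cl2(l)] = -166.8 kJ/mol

ΔH_rxn = -10.2 kJ/mol

Products: 1·(-84.7) + 1/2·(+0.0) + 1·(-92.3) = -177.0
Reactants: 3/2·(+0.0) + 1·(-166.8) = -166.8
ΔH_rxn = (-177.0) − (-166.8) = -10.2 kJ/mol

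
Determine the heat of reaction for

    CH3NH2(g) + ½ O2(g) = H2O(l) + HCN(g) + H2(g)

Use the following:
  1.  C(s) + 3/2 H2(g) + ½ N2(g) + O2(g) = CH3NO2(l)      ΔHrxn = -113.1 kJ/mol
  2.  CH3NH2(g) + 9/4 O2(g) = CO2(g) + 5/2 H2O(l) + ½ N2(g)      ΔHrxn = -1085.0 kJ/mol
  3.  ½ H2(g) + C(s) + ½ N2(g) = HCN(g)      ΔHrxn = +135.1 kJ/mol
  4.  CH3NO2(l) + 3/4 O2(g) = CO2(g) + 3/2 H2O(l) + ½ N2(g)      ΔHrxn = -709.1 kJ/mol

ΔHrxn = -127.7 kJ/mol

eq. 1 reversed: +113.1 kJ/mol
eq. 2 as written (CH3NH2(g) already on the reactant side): -1085.0 kJ/mol
eq. 3 as written (HCN(g) already on the product side): +135.1 kJ/mol
eq. 4 reversed: +709.1 kJ/mol
ΔHrxn = (+113.1) + (-1085.0) + (+135.1) + (+709.1) = -127.7 kJ/mol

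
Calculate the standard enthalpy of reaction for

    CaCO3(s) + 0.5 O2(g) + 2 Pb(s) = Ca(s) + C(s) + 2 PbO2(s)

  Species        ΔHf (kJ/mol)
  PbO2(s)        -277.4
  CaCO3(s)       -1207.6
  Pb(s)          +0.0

Products: 1·(+0.0) + 1·(+0.0) + 2·(-277.4) = -554.8
Reactants: 1·(-1207.6) + 1/2·(+0.0) + 2·(+0.0) = -1207.6
ΔH° = (-554.8) − (-1207.6) = 652.8 kJ/mol

ΔH° = 652.8 kJ/mol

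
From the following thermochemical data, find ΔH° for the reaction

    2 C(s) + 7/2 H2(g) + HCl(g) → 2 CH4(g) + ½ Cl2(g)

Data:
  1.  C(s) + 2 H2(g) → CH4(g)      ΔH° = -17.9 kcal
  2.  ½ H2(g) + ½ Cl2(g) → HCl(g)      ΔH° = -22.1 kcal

eq. 1 × 2: (2)·(-17.9) = -35.8 kcal
eq. 2 reversed: +22.1 kcal
ΔH° = (-35.8) + (+22.1) = -13.7 kcal

ΔH° = -13.7 kcal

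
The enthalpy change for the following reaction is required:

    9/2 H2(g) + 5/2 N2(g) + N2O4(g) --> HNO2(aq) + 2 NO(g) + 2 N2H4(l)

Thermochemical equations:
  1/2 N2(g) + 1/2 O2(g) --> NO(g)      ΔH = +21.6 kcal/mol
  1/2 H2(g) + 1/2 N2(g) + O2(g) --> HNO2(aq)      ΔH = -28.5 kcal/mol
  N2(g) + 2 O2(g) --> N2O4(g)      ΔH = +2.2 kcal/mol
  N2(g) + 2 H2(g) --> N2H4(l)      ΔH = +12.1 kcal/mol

equation 1 × 2: (2)·(+21.6) = +43.2 kcal/mol
equation 2 as written: -28.5 kcal/mol
equation 3 reversed: -2.2 kcal/mol
equation 4 × 2: (2)·(+12.1) = +24.2 kcal/mol
Since enthalpy is a state function, ΔH = (2)·(+21.6) + (1)·(-28.5) + (-1)·(+2.2) + (2)·(+12.1) = 36.7 kcal/mol

ΔH = 36.7 kcal/mol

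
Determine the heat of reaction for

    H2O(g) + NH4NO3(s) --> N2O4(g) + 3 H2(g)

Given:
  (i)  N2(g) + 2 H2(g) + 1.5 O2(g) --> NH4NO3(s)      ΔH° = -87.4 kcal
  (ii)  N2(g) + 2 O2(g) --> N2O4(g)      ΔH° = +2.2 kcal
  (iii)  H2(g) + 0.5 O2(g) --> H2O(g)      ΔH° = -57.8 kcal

ΔH° = 147.4 kcal

(i) reversed: +87.4 kcal
(ii) as written: +2.2 kcal
(iii) reversed: +57.8 kcal
Combining the equations, ΔH° = (+87.4) + (+2.2) + (+57.8) = 147.4 kcal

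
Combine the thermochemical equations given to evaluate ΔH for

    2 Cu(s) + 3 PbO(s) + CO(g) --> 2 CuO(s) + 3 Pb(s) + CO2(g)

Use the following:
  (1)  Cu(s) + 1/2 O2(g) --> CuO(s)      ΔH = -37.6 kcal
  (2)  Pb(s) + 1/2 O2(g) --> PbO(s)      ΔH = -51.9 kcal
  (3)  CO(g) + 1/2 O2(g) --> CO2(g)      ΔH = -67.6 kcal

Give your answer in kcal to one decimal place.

(1) × 2 (scale by 2 for the 2 CuO(s)): (2)·(-37.6) = -75.2 kcal
(2) reversed and × 3 (reverse to put PbO(s) on the reactant side; scale by 3 for the 3 PbO(s)): (-3)·(-51.9) = +155.7 kcal
(3) as written (CO(g) already on the reactant side): -67.6 kcal
Combining the equations, ΔH = (2)·(-37.6) + (-3)·(-51.9) + (1)·(-67.6) = 12.9 kcal

ΔH = 12.9 kcal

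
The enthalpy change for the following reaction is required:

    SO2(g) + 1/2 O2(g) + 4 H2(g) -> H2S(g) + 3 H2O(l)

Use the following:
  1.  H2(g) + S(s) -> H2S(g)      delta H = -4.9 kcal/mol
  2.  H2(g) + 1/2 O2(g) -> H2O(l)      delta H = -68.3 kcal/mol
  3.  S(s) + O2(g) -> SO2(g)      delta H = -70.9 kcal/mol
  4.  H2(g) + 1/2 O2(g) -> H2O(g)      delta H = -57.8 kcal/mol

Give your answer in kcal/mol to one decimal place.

eq. 1 as written (H2S(g) already on the product side): -4.9 kcal/mol
eq. 2 × 3 (×3 to match 3 H2O(l) in the target): (3)·(-68.3) = -204.9 kcal/mol
eq. 3 reversed (SO2(g) must end up as a reactant): +70.9 kcal/mol
eq. 4: not needed (H2O(g) appears nowhere else).
Combining the equations, delta H = (-4.9) + (-204.9) + (+70.9) = -138.9 kcal/mol

delta H = -138.9 kcal/mol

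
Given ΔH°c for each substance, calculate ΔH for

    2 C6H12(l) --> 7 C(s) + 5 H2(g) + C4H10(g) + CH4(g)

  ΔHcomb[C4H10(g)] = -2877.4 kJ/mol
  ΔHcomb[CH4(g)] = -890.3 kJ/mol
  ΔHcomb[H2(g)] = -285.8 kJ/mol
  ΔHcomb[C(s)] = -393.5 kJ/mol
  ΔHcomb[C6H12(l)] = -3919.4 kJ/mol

With combustion enthalpies, reactants minus products:
= [2·(-3919.4)] − [7·(-393.5) + 5·(-285.8) + 1·(-2877.4) + 1·(-890.3)]
= 112.4 kJ/mol

ΔH = 112.4 kJ/mol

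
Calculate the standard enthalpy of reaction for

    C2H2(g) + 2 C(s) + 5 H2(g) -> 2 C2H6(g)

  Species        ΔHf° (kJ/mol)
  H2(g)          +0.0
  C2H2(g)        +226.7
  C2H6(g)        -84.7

Products: 2·(-84.7) = -169.4
Reactants: 1·(+226.7) + 2·(+0.0) + 5·(+0.0) = +226.7
ΔH_rxn = (-169.4) − (+226.7) = -396.1 kJ/mol

ΔH_rxn = -396.1 kJ/mol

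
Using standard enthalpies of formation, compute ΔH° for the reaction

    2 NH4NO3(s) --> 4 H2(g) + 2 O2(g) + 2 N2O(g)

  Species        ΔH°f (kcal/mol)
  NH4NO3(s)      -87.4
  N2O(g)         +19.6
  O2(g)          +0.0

ΔH°rxn = Σ nΔHf°(products) − Σ nΔHf°(reactants).
Products: 4·(+0.0) + 2·(+0.0) + 2·(+19.6) = +39.2
Reactants: 2·(-87.4) = -174.8
ΔH° = (+39.2) − (-174.8) = 214.0 kcal/mol

ΔH° = 214.0 kcal/mol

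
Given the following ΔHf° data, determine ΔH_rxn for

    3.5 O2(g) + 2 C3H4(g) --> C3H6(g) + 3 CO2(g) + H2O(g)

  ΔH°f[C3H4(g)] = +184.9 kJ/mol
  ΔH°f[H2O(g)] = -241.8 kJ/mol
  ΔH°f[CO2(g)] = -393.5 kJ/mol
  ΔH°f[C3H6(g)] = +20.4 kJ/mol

ΔH°rxn = Σ nΔHf°(products) − Σ nΔHf°(reactants).
Products: 1·(+20.4) + 3·(-393.5) + 1·(-241.8) = -1401.9
Reactants: 7/2·(+0.0) + 2·(+184.9) = +369.8
ΔH_rxn = (-1401.9) − (+369.8) = -1771.7 kJ/mol

ΔH_rxn = -1771.7 kJ/mol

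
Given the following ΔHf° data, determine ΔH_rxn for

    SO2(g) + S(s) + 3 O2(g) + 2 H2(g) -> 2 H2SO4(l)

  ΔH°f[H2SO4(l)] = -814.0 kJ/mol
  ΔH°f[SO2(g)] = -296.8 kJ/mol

Products: 2·(-814.0) = -1628.0
Reactants: 1·(-296.8) + 1·(+0.0) + 3·(+0.0) + 2·(+0.0) = -296.8
ΔH_rxn = (-1628.0) − (-296.8) = -1331.2 kJ/mol

ΔH_rxn = -1331.2 kJ/mol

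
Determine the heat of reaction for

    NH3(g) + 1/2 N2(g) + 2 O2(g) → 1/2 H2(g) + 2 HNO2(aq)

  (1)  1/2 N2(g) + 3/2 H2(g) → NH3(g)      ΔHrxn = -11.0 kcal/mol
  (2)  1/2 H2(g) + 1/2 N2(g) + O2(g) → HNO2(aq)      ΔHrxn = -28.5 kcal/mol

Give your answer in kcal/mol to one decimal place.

(1) reversed: +11.0 kcal/mol
(2) × 2: (2)·(-28.5) = -57.0 kcal/mol
Summing the manipulated equations, ΔHrxn = (-1)·(-11.0) + (2)·(-28.5) = -46.0 kcal/mol

ΔHrxn = -46.0 kcal/mol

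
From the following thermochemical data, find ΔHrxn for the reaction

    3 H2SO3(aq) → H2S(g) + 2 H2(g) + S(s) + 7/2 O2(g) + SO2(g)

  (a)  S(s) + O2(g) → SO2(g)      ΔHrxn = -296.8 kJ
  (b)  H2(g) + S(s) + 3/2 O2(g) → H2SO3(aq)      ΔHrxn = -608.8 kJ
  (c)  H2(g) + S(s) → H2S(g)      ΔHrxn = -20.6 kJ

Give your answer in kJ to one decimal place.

(a) as written (SO2(g) already on the product side): -296.8 kJ
(b) reversed and × 3 (reverse to put H2SO3(aq) on the reactant side; scale by 3 for the 3 H2SO3(aq)): (-3)·(-608.8) = +1826.4 kJ
(c) as written (H2S(g) already on the product side): -20.6 kJ
ΔHrxn = (-296.8) + (+1826.4) + (-20.6) = 1509.0 kJ

ΔHrxn = 1509.0 kJ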